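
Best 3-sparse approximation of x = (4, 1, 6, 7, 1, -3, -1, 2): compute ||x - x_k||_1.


Sorted |x_i| descending: [7, 6, 4, 3, 2, 1, 1, 1]
Keep top 3: [7, 6, 4]
Tail entries: [3, 2, 1, 1, 1]
L1 error = sum of tail = 8.

8


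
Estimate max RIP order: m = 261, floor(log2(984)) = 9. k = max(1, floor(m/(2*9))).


floor(log2(984)) = 9.
2*9 = 18.
m/(2*floor(log2(n))) = 261/18 ≈ 14.5.
floor = 14.
k = max(1, 14) = 14.

14


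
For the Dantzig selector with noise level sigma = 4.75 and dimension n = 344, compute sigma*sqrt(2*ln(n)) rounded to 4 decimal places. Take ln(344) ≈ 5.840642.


ln(344) ≈ 5.840642.
2*ln(n) ≈ 11.681284.
sqrt(2*ln(n)) ≈ sqrt(11.681284) ≈ 3.417789.
threshold ≈ 4.75*3.417789 = 16.23449775 ≈ 16.2345.

16.2345


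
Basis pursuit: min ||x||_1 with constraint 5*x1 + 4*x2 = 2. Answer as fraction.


Axis intercepts:
  x1 = 2/5, x2 = 0: L1 = 2/5
  x1 = 0, x2 = 1/2: L1 = 1/2
x* = (2/5, 0)
||x*||_1 = 2/5.

2/5


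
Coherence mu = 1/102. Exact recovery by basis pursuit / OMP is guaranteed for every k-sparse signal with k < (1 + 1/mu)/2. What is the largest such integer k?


1/mu = 102.
1 + 1/mu = 103.
(1 + 1/mu)/2 = 51.5 is not an integer, so k_max = floor(51.5) = 51.

51


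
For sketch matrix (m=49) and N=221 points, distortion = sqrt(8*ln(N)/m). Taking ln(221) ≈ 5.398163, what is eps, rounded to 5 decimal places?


ln(221) ≈ 5.398163.
8*ln(N)/m ≈ 8*5.398163/49 ≈ 0.88133273.
eps = sqrt(0.88133273) ≈ 0.9387932 ≈ 0.93879.

0.93879


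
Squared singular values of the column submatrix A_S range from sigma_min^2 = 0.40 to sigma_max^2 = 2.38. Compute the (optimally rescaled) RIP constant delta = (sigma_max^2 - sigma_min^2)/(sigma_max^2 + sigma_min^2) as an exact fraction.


lambda_max - lambda_min = 2.38 - 0.40 = 1.98.
lambda_max + lambda_min = 2.38 + 0.40 = 2.78.
delta = 1.98/2.78 = 198/278 = 99/139.

99/139


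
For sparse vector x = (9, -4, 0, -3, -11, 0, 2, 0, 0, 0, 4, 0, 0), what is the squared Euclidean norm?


Non-zero entries: [(0, 9), (1, -4), (3, -3), (4, -11), (6, 2), (10, 4)]
Squares: [81, 16, 9, 121, 4, 16]
||x||_2^2 = sum = 247.

247


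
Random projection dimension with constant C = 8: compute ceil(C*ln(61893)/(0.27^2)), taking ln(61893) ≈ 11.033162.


ln(61893) ≈ 11.033162.
eps^2 = 0.27^2 = 0.0729.
C*ln(N)/eps^2 ≈ 8*11.033162/0.0729 ≈ 1210.7722.
m = ceil(1210.7722) = 1211.

1211


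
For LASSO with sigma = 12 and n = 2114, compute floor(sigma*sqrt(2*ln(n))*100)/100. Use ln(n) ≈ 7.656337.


ln(2114) ≈ 7.656337.
2*ln(n) ≈ 15.312674.
sqrt(2*ln(n)) ≈ sqrt(15.312674) ≈ 3.913141.
lambda ≈ 12*3.913141 = 46.957692.
floor(lambda*100)/100 = 46.95.

46.95


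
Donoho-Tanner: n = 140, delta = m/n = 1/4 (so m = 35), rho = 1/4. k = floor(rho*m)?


m = 1/4*140 = 35.
rho = 1/4.
rho*m = 1/4*35 = 8.75.
k = floor(8.75) = 8.

8


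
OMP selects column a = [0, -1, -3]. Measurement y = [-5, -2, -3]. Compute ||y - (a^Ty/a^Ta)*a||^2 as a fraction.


a^T a = 10.
a^T y = 11.
coeff = 11/10 = 11/10.
||r||^2 = 259/10.

259/10


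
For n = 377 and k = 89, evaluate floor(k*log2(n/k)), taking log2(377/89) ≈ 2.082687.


log2(n/k) = log2(377/89) ≈ 2.082687.
k*log2(n/k) ≈ 89*2.082687 = 185.359143.
floor(185.359143) = 185.

185


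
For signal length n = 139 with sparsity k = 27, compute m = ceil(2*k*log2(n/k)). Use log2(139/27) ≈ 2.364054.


log2(n/k) = log2(139/27) ≈ 2.364054.
2*k*log2(n/k) ≈ 2*27*2.364054 = 127.658916.
m = ceil(127.658916) = 128.

128


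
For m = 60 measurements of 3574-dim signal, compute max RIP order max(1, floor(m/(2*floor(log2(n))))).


floor(log2(3574)) = 11.
2*11 = 22.
m/(2*floor(log2(n))) = 60/22 ≈ 2.7273.
floor = 2.
k = max(1, 2) = 2.

2


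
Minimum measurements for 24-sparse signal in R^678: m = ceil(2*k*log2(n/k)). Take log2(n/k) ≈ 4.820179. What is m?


log2(n/k) = log2(678/24) ≈ 4.820179.
2*k*log2(n/k) ≈ 2*24*4.820179 = 231.368592.
m = ceil(231.368592) = 232.

232


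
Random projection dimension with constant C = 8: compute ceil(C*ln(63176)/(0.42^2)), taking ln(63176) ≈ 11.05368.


ln(63176) ≈ 11.05368.
eps^2 = 0.42^2 = 0.1764.
C*ln(N)/eps^2 ≈ 8*11.05368/0.1764 ≈ 501.3007.
m = ceil(501.3007) = 502.

502


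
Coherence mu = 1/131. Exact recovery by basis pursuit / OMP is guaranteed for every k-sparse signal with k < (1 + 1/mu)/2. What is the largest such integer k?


1/mu = 131.
1 + 1/mu = 132.
(1 + 1/mu)/2 = 66 is an integer and the inequality is strict, so k_max = 66 - 1 = 65.

65


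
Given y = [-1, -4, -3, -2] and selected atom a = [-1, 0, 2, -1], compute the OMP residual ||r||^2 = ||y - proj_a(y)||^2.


a^T a = 6.
a^T y = -3.
coeff = -3/6 = -1/2.
||r||^2 = 57/2.

57/2


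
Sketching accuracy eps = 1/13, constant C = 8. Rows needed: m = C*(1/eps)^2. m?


1/eps = 13.
(1/eps)^2 = 169.
m = 8*169 = 1352.

1352


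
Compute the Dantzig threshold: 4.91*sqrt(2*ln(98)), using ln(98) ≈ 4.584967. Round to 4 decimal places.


ln(98) ≈ 4.584967.
2*ln(n) ≈ 9.169934.
sqrt(2*ln(n)) ≈ sqrt(9.169934) ≈ 3.02819.
threshold ≈ 4.91*3.02819 = 14.8684129 ≈ 14.8684.

14.8684


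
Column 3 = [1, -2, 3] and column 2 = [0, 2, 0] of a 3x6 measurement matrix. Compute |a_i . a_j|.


Inner product: 1*0 + -2*2 + 3*0
Products: [0, -4, 0]
Sum = -4.
|dot| = 4.

4


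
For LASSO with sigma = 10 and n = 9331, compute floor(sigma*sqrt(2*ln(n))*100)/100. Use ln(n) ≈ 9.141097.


ln(9331) ≈ 9.141097.
2*ln(n) ≈ 18.282194.
sqrt(2*ln(n)) ≈ sqrt(18.282194) ≈ 4.275768.
lambda ≈ 10*4.275768 = 42.75768.
floor(lambda*100)/100 = 42.75.

42.75


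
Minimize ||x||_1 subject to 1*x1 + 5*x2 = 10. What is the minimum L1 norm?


Axis intercepts:
  x1 = 10, x2 = 0: L1 = 10
  x1 = 0, x2 = 2: L1 = 2
x* = (0, 2)
||x*||_1 = 2.

2


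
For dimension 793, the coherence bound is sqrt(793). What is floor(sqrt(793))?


28^2 = 784 <= 793 < 841 = 29^2, so 28 <= sqrt(793) < 29.
floor(sqrt(793)) = 28.

28


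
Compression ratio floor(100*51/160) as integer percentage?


100*m/n = 100*51/160 ≈ 31.875.
floor = 31.

31


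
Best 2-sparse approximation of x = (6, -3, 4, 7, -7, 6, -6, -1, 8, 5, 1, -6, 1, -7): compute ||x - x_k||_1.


Sorted |x_i| descending: [8, 7, 7, 7, 6, 6, 6, 6, 5, 4, 3, 1, 1, 1]
Keep top 2: [8, 7]
Tail entries: [7, 7, 6, 6, 6, 6, 5, 4, 3, 1, 1, 1]
L1 error = sum of tail = 53.

53


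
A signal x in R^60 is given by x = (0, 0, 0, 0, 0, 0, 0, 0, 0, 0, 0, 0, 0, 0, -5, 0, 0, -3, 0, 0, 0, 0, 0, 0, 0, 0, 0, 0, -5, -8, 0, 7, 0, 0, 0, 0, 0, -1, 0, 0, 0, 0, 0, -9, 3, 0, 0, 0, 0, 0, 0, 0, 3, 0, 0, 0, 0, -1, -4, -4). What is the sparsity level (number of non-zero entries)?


Non-zero positions: [14, 17, 28, 29, 31, 37, 43, 44, 52, 57, 58, 59].
Sparsity = 12.

12


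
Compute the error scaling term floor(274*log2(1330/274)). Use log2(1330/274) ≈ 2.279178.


log2(n/k) = log2(1330/274) ≈ 2.279178.
k*log2(n/k) ≈ 274*2.279178 = 624.494772.
floor(624.494772) = 624.

624


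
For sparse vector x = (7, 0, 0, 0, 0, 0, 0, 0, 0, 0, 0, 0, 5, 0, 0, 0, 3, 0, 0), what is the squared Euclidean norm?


Non-zero entries: [(0, 7), (12, 5), (16, 3)]
Squares: [49, 25, 9]
||x||_2^2 = sum = 83.

83


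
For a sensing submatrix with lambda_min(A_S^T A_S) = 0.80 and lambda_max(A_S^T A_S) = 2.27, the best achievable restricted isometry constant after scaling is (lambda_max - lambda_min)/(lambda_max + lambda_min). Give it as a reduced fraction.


lambda_max - lambda_min = 2.27 - 0.80 = 1.47.
lambda_max + lambda_min = 2.27 + 0.80 = 3.07.
delta = 1.47/3.07 = 147/307.

147/307


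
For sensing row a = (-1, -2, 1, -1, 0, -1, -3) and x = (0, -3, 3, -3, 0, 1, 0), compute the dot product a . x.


Non-zero terms: ['-2*-3', '1*3', '-1*-3', '-1*1']
Products: [6, 3, 3, -1]
y = sum = 11.

11


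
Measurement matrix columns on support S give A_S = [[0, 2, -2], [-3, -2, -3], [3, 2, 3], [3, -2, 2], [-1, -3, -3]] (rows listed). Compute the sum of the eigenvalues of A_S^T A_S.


Sum of eigenvalues of A_S^T A_S = trace(A_S^T A_S) = sum of squared column norms of A_S.
A_S^T A_S diagonal: [28, 25, 35].
trace = 28 + 25 + 35 = 88.

88


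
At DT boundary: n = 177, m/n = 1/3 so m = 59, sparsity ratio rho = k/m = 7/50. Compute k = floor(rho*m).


m = 1/3*177 = 59.
rho = 7/50.
rho*m = 7/50*59 = 8.26.
k = floor(8.26) = 8.

8


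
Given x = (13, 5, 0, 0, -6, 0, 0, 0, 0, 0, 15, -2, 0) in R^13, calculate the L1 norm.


Non-zero entries: [(0, 13), (1, 5), (4, -6), (10, 15), (11, -2)]
Absolute values: [13, 5, 6, 15, 2]
||x||_1 = sum = 41.

41


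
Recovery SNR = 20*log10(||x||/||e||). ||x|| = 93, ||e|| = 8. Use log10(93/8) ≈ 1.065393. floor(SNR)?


||x||/||e|| = 93/8.
log10(93/8) ≈ 1.065393.
20*log10(||x||/||e||) ≈ 20*1.065393 = 21.30786.
floor(21.30786) = 21.

21


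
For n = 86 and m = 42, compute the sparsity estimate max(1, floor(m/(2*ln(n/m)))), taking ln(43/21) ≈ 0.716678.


n/m = 86/42 = 43/21.
ln(n/m) ≈ 0.716678.
2*ln(n/m) ≈ 1.433356.
m/(2*ln(n/m)) ≈ 42/1.433356 ≈ 29.3019.
floor = 29.
k_max = max(1, 29) = 29.

29


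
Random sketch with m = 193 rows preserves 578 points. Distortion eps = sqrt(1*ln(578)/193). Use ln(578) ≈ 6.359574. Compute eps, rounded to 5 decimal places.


ln(578) ≈ 6.359574.
1*ln(N)/m ≈ 1*6.359574/193 ≈ 0.03295116.
eps = sqrt(0.03295116) ≈ 0.1815245 ≈ 0.18152.

0.18152


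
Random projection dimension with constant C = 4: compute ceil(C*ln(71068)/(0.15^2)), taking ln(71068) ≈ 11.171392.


ln(71068) ≈ 11.171392.
eps^2 = 0.15^2 = 0.0225.
C*ln(N)/eps^2 ≈ 4*11.171392/0.0225 ≈ 1986.0252.
m = ceil(1986.0252) = 1987.

1987


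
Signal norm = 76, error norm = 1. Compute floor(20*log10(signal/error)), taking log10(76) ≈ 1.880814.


||x||/||e|| = 76/1 = 76.
log10(76) ≈ 1.880814.
20*log10(||x||/||e||) ≈ 20*1.880814 = 37.61628.
floor(37.61628) = 37.

37


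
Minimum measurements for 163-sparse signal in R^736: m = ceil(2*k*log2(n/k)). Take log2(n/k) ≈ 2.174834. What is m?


log2(n/k) = log2(736/163) ≈ 2.174834.
2*k*log2(n/k) ≈ 2*163*2.174834 = 708.995884.
m = ceil(708.995884) = 709.

709


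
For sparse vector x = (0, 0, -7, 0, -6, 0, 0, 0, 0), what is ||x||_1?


Non-zero entries: [(2, -7), (4, -6)]
Absolute values: [7, 6]
||x||_1 = sum = 13.

13


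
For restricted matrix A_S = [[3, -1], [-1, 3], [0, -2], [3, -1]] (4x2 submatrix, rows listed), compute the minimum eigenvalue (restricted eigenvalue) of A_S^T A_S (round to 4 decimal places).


A_S^T A_S = [[19, -9], [-9, 15]].
trace = 34.
det = 204.
disc = trace^2 - 4*det = 1156 - 4*204 = 340.
sqrt(340) ≈ 18.439089.
lam_min = (34 - sqrt(340))/2 ≈ (34 - 18.439089)/2 = 7.7804555 ≈ 7.7805.

7.7805


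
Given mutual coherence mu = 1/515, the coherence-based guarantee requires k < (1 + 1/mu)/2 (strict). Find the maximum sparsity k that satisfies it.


1/mu = 515.
1 + 1/mu = 516.
(1 + 1/mu)/2 = 258 is an integer and the inequality is strict, so k_max = 258 - 1 = 257.

257


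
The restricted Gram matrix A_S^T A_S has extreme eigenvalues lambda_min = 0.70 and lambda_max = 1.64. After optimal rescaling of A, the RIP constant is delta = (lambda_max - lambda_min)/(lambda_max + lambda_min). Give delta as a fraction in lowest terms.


lambda_max - lambda_min = 1.64 - 0.70 = 0.94.
lambda_max + lambda_min = 1.64 + 0.70 = 2.34.
delta = 0.94/2.34 = 94/234 = 47/117.

47/117


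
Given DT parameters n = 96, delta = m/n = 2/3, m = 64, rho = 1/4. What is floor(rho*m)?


m = 2/3*96 = 64.
rho = 1/4.
rho*m = 1/4*64 = 16.
k = floor(16) = 16.

16


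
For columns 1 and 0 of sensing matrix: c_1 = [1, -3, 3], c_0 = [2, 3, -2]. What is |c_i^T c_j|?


Inner product: 1*2 + -3*3 + 3*-2
Products: [2, -9, -6]
Sum = -13.
|dot| = 13.

13


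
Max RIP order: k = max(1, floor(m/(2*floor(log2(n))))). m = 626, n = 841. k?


floor(log2(841)) = 9.
2*9 = 18.
m/(2*floor(log2(n))) = 626/18 ≈ 34.7778.
floor = 34.
k = max(1, 34) = 34.

34


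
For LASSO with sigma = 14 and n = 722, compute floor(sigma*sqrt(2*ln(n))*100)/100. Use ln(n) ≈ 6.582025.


ln(722) ≈ 6.582025.
2*ln(n) ≈ 13.16405.
sqrt(2*ln(n)) ≈ sqrt(13.16405) ≈ 3.62823.
lambda ≈ 14*3.62823 = 50.79522.
floor(lambda*100)/100 = 50.79.

50.79


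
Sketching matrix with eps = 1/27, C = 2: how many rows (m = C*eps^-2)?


1/eps = 27.
(1/eps)^2 = 729.
m = 2*729 = 1458.

1458


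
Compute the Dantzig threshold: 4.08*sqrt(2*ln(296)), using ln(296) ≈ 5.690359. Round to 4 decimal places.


ln(296) ≈ 5.690359.
2*ln(n) ≈ 11.380718.
sqrt(2*ln(n)) ≈ sqrt(11.380718) ≈ 3.373532.
threshold ≈ 4.08*3.373532 = 13.76401056 ≈ 13.7640.

13.7640


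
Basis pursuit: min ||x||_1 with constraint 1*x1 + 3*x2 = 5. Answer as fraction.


Axis intercepts:
  x1 = 5, x2 = 0: L1 = 5
  x1 = 0, x2 = 5/3: L1 = 5/3
x* = (0, 5/3)
||x*||_1 = 5/3.

5/3


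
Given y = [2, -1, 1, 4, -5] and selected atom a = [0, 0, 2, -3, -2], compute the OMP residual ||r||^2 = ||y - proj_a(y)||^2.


a^T a = 17.
a^T y = 0.
coeff = 0/17 = 0.
||r||^2 = 47.

47


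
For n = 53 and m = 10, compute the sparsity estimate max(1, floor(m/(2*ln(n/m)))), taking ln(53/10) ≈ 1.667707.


n/m = 53/10.
ln(n/m) ≈ 1.667707.
2*ln(n/m) ≈ 3.335414.
m/(2*ln(n/m)) ≈ 10/3.335414 ≈ 2.9981.
floor = 2.
k_max = max(1, 2) = 2.

2


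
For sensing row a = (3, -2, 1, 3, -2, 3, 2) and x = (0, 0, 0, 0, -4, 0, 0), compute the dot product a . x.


Non-zero terms: ['-2*-4']
Products: [8]
y = sum = 8.

8


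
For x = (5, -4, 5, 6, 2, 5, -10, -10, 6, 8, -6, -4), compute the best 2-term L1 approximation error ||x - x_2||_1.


Sorted |x_i| descending: [10, 10, 8, 6, 6, 6, 5, 5, 5, 4, 4, 2]
Keep top 2: [10, 10]
Tail entries: [8, 6, 6, 6, 5, 5, 5, 4, 4, 2]
L1 error = sum of tail = 51.

51


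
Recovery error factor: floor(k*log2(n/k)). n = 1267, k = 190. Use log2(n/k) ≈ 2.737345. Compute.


log2(n/k) = log2(1267/190) ≈ 2.737345.
k*log2(n/k) ≈ 190*2.737345 = 520.09555.
floor(520.09555) = 520.

520


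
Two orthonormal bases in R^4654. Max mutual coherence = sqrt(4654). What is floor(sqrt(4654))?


68^2 = 4624 <= 4654 < 4761 = 69^2, so 68 <= sqrt(4654) < 69.
floor(sqrt(4654)) = 68.

68


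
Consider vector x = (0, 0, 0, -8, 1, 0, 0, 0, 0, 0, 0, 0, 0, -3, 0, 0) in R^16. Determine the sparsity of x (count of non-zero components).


Non-zero positions: [3, 4, 13].
Sparsity = 3.

3


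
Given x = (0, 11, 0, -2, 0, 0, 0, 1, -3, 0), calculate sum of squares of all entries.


Non-zero entries: [(1, 11), (3, -2), (7, 1), (8, -3)]
Squares: [121, 4, 1, 9]
||x||_2^2 = sum = 135.

135


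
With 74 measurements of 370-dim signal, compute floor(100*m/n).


100*m/n = 100*74/370 ≈ 20.0.
floor = 20.

20


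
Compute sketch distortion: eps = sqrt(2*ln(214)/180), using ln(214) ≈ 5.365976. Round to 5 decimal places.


ln(214) ≈ 5.365976.
2*ln(N)/m ≈ 2*5.365976/180 ≈ 0.05962196.
eps = sqrt(0.05962196) ≈ 0.2441761 ≈ 0.24418.

0.24418


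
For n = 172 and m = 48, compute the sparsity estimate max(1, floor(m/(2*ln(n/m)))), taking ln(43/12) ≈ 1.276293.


n/m = 172/48 = 43/12.
ln(n/m) ≈ 1.276293.
2*ln(n/m) ≈ 2.552586.
m/(2*ln(n/m)) ≈ 48/2.552586 ≈ 18.8045.
floor = 18.
k_max = max(1, 18) = 18.

18


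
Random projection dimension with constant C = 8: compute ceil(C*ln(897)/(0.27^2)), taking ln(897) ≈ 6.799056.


ln(897) ≈ 6.799056.
eps^2 = 0.27^2 = 0.0729.
C*ln(N)/eps^2 ≈ 8*6.799056/0.0729 ≈ 746.1241.
m = ceil(746.1241) = 747.

747


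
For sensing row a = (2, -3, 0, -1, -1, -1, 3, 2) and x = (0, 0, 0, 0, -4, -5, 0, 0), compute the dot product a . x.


Non-zero terms: ['-1*-4', '-1*-5']
Products: [4, 5]
y = sum = 9.

9


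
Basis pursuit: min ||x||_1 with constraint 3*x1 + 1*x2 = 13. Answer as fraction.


Axis intercepts:
  x1 = 13/3, x2 = 0: L1 = 13/3
  x1 = 0, x2 = 13: L1 = 13
x* = (13/3, 0)
||x*||_1 = 13/3.

13/3


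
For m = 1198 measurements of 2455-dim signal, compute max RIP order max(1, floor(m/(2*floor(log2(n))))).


floor(log2(2455)) = 11.
2*11 = 22.
m/(2*floor(log2(n))) = 1198/22 ≈ 54.4545.
floor = 54.
k = max(1, 54) = 54.

54


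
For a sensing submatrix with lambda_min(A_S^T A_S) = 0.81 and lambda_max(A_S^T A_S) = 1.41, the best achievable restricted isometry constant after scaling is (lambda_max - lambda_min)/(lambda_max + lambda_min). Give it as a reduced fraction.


lambda_max - lambda_min = 1.41 - 0.81 = 0.60.
lambda_max + lambda_min = 1.41 + 0.81 = 2.22.
delta = 0.60/2.22 = 60/222 = 10/37.

10/37


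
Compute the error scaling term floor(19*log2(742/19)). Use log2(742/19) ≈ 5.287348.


log2(n/k) = log2(742/19) ≈ 5.287348.
k*log2(n/k) ≈ 19*5.287348 = 100.459612.
floor(100.459612) = 100.

100


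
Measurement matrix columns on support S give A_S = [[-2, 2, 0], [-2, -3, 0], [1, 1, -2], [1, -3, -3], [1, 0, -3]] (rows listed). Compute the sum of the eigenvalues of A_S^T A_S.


Sum of eigenvalues of A_S^T A_S = trace(A_S^T A_S) = sum of squared column norms of A_S.
A_S^T A_S diagonal: [11, 23, 22].
trace = 11 + 23 + 22 = 56.

56


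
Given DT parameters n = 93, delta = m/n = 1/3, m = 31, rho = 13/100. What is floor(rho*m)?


m = 1/3*93 = 31.
rho = 13/100.
rho*m = 13/100*31 = 4.03.
k = floor(4.03) = 4.

4


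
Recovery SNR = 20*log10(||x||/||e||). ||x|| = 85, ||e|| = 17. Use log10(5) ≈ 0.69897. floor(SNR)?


||x||/||e|| = 85/17 = 5.
log10(5) ≈ 0.69897.
20*log10(||x||/||e||) ≈ 20*0.69897 = 13.9794.
floor(13.9794) = 13.

13


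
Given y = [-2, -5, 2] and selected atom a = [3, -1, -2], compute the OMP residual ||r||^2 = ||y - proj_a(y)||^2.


a^T a = 14.
a^T y = -5.
coeff = -5/14 = -5/14.
||r||^2 = 437/14.

437/14


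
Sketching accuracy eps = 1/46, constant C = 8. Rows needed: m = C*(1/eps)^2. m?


1/eps = 46.
(1/eps)^2 = 2116.
m = 8*2116 = 16928.

16928


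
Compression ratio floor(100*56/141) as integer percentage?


100*m/n = 100*56/141 ≈ 39.7163.
floor = 39.

39


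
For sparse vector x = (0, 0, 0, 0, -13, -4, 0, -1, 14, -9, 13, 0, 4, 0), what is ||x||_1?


Non-zero entries: [(4, -13), (5, -4), (7, -1), (8, 14), (9, -9), (10, 13), (12, 4)]
Absolute values: [13, 4, 1, 14, 9, 13, 4]
||x||_1 = sum = 58.

58


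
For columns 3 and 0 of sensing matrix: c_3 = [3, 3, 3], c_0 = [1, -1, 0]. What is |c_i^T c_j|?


Inner product: 3*1 + 3*-1 + 3*0
Products: [3, -3, 0]
Sum = 0.
|dot| = 0.

0


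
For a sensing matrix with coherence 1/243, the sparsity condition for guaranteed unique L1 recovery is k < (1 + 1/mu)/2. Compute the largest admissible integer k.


1/mu = 243.
1 + 1/mu = 244.
(1 + 1/mu)/2 = 122 is an integer and the inequality is strict, so k_max = 122 - 1 = 121.

121


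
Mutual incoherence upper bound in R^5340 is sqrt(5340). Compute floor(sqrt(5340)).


73^2 = 5329 <= 5340 < 5476 = 74^2, so 73 <= sqrt(5340) < 74.
floor(sqrt(5340)) = 73.

73


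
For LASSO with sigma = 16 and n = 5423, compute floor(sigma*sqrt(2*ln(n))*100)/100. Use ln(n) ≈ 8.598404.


ln(5423) ≈ 8.598404.
2*ln(n) ≈ 17.196808.
sqrt(2*ln(n)) ≈ sqrt(17.196808) ≈ 4.146903.
lambda ≈ 16*4.146903 = 66.350448.
floor(lambda*100)/100 = 66.35.

66.35


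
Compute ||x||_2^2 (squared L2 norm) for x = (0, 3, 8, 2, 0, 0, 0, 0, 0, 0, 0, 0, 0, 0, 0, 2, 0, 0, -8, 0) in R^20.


Non-zero entries: [(1, 3), (2, 8), (3, 2), (15, 2), (18, -8)]
Squares: [9, 64, 4, 4, 64]
||x||_2^2 = sum = 145.

145


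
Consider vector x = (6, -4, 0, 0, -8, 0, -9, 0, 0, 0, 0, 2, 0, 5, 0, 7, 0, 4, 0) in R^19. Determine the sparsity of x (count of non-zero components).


Non-zero positions: [0, 1, 4, 6, 11, 13, 15, 17].
Sparsity = 8.

8


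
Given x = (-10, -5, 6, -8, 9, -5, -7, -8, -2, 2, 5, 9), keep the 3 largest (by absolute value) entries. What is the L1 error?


Sorted |x_i| descending: [10, 9, 9, 8, 8, 7, 6, 5, 5, 5, 2, 2]
Keep top 3: [10, 9, 9]
Tail entries: [8, 8, 7, 6, 5, 5, 5, 2, 2]
L1 error = sum of tail = 48.

48


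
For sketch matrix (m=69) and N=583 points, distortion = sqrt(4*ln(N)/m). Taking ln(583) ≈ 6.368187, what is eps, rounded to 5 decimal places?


ln(583) ≈ 6.368187.
4*ln(N)/m ≈ 4*6.368187/69 ≈ 0.36917026.
eps = sqrt(0.36917026) ≈ 0.6075938 ≈ 0.60759.

0.60759


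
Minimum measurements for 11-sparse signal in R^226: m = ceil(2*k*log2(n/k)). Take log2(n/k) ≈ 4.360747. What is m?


log2(n/k) = log2(226/11) ≈ 4.360747.
2*k*log2(n/k) ≈ 2*11*4.360747 = 95.936434.
m = ceil(95.936434) = 96.

96


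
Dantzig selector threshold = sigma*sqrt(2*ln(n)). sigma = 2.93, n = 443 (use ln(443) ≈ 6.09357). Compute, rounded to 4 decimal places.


ln(443) ≈ 6.09357.
2*ln(n) ≈ 12.18714.
sqrt(2*ln(n)) ≈ sqrt(12.18714) ≈ 3.491008.
threshold ≈ 2.93*3.491008 = 10.22865344 ≈ 10.2287.

10.2287


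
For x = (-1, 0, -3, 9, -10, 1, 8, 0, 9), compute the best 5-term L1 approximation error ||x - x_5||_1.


Sorted |x_i| descending: [10, 9, 9, 8, 3, 1, 1, 0, 0]
Keep top 5: [10, 9, 9, 8, 3]
Tail entries: [1, 1, 0, 0]
L1 error = sum of tail = 2.

2


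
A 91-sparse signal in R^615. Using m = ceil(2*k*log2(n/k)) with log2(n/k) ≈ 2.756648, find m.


log2(n/k) = log2(615/91) ≈ 2.756648.
2*k*log2(n/k) ≈ 2*91*2.756648 = 501.709936.
m = ceil(501.709936) = 502.

502


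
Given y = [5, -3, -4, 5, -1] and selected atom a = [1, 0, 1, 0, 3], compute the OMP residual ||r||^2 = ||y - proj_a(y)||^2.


a^T a = 11.
a^T y = -2.
coeff = -2/11 = -2/11.
||r||^2 = 832/11.

832/11


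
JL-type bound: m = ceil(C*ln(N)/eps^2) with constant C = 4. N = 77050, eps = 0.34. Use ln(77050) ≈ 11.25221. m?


ln(77050) ≈ 11.25221.
eps^2 = 0.34^2 = 0.1156.
C*ln(N)/eps^2 ≈ 4*11.25221/0.1156 ≈ 389.3498.
m = ceil(389.3498) = 390.

390


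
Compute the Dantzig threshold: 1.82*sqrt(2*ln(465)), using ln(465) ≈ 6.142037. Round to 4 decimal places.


ln(465) ≈ 6.142037.
2*ln(n) ≈ 12.284074.
sqrt(2*ln(n)) ≈ sqrt(12.284074) ≈ 3.504864.
threshold ≈ 1.82*3.504864 = 6.37885248 ≈ 6.3789.

6.3789


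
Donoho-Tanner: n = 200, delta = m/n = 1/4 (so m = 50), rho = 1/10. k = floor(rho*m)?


m = 1/4*200 = 50.
rho = 1/10.
rho*m = 1/10*50 = 5.
k = floor(5) = 5.

5


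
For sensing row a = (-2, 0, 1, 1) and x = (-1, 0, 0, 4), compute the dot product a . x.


Non-zero terms: ['-2*-1', '1*4']
Products: [2, 4]
y = sum = 6.

6


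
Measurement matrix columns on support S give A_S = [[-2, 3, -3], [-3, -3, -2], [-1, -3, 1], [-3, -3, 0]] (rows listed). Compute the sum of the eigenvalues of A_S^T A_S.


Sum of eigenvalues of A_S^T A_S = trace(A_S^T A_S) = sum of squared column norms of A_S.
A_S^T A_S diagonal: [23, 36, 14].
trace = 23 + 36 + 14 = 73.

73


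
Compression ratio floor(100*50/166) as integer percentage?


100*m/n = 100*50/166 ≈ 30.1205.
floor = 30.

30


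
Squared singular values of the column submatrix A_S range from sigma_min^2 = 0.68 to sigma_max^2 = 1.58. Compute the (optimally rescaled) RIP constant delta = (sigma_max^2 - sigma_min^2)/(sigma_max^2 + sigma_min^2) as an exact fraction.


lambda_max - lambda_min = 1.58 - 0.68 = 0.90.
lambda_max + lambda_min = 1.58 + 0.68 = 2.26.
delta = 0.90/2.26 = 90/226 = 45/113.

45/113


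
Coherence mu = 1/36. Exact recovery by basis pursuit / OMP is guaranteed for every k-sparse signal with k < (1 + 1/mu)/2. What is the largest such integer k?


1/mu = 36.
1 + 1/mu = 37.
(1 + 1/mu)/2 = 18.5 is not an integer, so k_max = floor(18.5) = 18.

18


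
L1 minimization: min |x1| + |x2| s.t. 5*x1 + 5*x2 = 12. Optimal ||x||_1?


Axis intercepts:
  x1 = 12/5, x2 = 0: L1 = 12/5
  x1 = 0, x2 = 12/5: L1 = 12/5
x* = (12/5, 0)
||x*||_1 = 12/5.

12/5


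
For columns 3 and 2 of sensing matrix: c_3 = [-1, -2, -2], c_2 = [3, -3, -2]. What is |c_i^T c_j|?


Inner product: -1*3 + -2*-3 + -2*-2
Products: [-3, 6, 4]
Sum = 7.
|dot| = 7.

7


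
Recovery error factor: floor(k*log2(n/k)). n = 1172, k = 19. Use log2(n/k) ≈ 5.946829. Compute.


log2(n/k) = log2(1172/19) ≈ 5.946829.
k*log2(n/k) ≈ 19*5.946829 = 112.989751.
floor(112.989751) = 112.

112


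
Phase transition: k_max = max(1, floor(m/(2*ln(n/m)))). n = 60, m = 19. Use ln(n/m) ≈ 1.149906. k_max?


n/m = 60/19.
ln(n/m) ≈ 1.149906.
2*ln(n/m) ≈ 2.299812.
m/(2*ln(n/m)) ≈ 19/2.299812 ≈ 8.2615.
floor = 8.
k_max = max(1, 8) = 8.

8


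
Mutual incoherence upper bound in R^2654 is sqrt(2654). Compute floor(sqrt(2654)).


51^2 = 2601 <= 2654 < 2704 = 52^2, so 51 <= sqrt(2654) < 52.
floor(sqrt(2654)) = 51.

51


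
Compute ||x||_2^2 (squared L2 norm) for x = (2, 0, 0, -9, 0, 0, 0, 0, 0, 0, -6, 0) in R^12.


Non-zero entries: [(0, 2), (3, -9), (10, -6)]
Squares: [4, 81, 36]
||x||_2^2 = sum = 121.

121


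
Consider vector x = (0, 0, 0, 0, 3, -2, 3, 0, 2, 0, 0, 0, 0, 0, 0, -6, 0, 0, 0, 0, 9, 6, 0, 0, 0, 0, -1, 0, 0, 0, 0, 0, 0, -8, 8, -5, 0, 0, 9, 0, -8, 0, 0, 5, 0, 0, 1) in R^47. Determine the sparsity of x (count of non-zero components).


Non-zero positions: [4, 5, 6, 8, 15, 20, 21, 26, 33, 34, 35, 38, 40, 43, 46].
Sparsity = 15.

15


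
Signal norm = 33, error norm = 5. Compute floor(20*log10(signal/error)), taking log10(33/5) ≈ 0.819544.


||x||/||e|| = 33/5.
log10(33/5) ≈ 0.819544.
20*log10(||x||/||e||) ≈ 20*0.819544 = 16.39088.
floor(16.39088) = 16.

16


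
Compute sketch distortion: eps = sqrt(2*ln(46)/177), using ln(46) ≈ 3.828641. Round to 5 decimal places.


ln(46) ≈ 3.828641.
2*ln(N)/m ≈ 2*3.828641/177 ≈ 0.04326148.
eps = sqrt(0.04326148) ≈ 0.2079939 ≈ 0.20799.

0.20799


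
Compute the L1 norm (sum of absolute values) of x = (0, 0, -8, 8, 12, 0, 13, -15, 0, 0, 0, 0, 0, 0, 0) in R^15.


Non-zero entries: [(2, -8), (3, 8), (4, 12), (6, 13), (7, -15)]
Absolute values: [8, 8, 12, 13, 15]
||x||_1 = sum = 56.

56


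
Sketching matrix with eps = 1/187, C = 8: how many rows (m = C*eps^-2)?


1/eps = 187.
(1/eps)^2 = 34969.
m = 8*34969 = 279752.

279752


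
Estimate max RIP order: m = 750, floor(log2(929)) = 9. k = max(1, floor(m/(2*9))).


floor(log2(929)) = 9.
2*9 = 18.
m/(2*floor(log2(n))) = 750/18 ≈ 41.6667.
floor = 41.
k = max(1, 41) = 41.

41


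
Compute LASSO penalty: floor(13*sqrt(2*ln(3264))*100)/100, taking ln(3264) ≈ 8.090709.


ln(3264) ≈ 8.090709.
2*ln(n) ≈ 16.181418.
sqrt(2*ln(n)) ≈ sqrt(16.181418) ≈ 4.022613.
lambda ≈ 13*4.022613 = 52.293969.
floor(lambda*100)/100 = 52.29.

52.29


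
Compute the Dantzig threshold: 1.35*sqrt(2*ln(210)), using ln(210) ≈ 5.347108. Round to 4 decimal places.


ln(210) ≈ 5.347108.
2*ln(n) ≈ 10.694216.
sqrt(2*ln(n)) ≈ sqrt(10.694216) ≈ 3.270201.
threshold ≈ 1.35*3.270201 = 4.41477135 ≈ 4.4148.

4.4148


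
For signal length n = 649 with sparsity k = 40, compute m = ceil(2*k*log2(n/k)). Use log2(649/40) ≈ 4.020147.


log2(n/k) = log2(649/40) ≈ 4.020147.
2*k*log2(n/k) ≈ 2*40*4.020147 = 321.61176.
m = ceil(321.61176) = 322.

322


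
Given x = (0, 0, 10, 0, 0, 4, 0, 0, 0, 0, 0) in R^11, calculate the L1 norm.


Non-zero entries: [(2, 10), (5, 4)]
Absolute values: [10, 4]
||x||_1 = sum = 14.

14


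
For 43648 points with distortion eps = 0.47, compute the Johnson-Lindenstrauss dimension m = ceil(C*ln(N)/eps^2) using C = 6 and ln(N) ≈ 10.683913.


ln(43648) ≈ 10.683913.
eps^2 = 0.47^2 = 0.2209.
C*ln(N)/eps^2 ≈ 6*10.683913/0.2209 ≈ 290.1923.
m = ceil(290.1923) = 291.

291


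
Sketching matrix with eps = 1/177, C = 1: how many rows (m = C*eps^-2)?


1/eps = 177.
(1/eps)^2 = 31329.
m = 1*31329 = 31329.

31329


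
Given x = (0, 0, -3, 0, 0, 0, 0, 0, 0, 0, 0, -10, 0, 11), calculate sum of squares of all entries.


Non-zero entries: [(2, -3), (11, -10), (13, 11)]
Squares: [9, 100, 121]
||x||_2^2 = sum = 230.

230


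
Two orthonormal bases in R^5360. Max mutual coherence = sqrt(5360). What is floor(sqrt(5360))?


73^2 = 5329 <= 5360 < 5476 = 74^2, so 73 <= sqrt(5360) < 74.
floor(sqrt(5360)) = 73.

73


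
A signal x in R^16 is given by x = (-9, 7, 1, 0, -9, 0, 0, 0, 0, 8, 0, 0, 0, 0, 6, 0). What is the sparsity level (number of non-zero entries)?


Non-zero positions: [0, 1, 2, 4, 9, 14].
Sparsity = 6.

6


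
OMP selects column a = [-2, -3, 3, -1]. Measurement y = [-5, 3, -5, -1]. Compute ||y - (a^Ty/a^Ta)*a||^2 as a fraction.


a^T a = 23.
a^T y = -13.
coeff = -13/23 = -13/23.
||r||^2 = 1211/23.

1211/23


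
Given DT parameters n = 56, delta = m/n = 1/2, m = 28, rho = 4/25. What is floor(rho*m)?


m = 1/2*56 = 28.
rho = 4/25.
rho*m = 4/25*28 = 4.48.
k = floor(4.48) = 4.

4


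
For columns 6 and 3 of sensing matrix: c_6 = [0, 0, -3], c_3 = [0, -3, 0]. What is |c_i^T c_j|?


Inner product: 0*0 + 0*-3 + -3*0
Products: [0, 0, 0]
Sum = 0.
|dot| = 0.

0


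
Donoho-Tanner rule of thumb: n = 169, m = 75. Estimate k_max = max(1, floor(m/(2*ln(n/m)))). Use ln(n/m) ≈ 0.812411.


n/m = 169/75.
ln(n/m) ≈ 0.812411.
2*ln(n/m) ≈ 1.624822.
m/(2*ln(n/m)) ≈ 75/1.624822 ≈ 46.1589.
floor = 46.
k_max = max(1, 46) = 46.

46


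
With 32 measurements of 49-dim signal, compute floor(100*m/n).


100*m/n = 100*32/49 ≈ 65.3061.
floor = 65.

65


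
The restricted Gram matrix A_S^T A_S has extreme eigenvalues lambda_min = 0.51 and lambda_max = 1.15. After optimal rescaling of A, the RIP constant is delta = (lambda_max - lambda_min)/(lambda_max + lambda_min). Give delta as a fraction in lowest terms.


lambda_max - lambda_min = 1.15 - 0.51 = 0.64.
lambda_max + lambda_min = 1.15 + 0.51 = 1.66.
delta = 0.64/1.66 = 64/166 = 32/83.

32/83


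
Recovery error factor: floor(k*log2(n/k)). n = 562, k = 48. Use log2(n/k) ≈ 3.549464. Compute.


log2(n/k) = log2(562/48) ≈ 3.549464.
k*log2(n/k) ≈ 48*3.549464 = 170.374272.
floor(170.374272) = 170.

170


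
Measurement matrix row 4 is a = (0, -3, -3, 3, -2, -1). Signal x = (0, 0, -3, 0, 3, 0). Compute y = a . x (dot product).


Non-zero terms: ['-3*-3', '-2*3']
Products: [9, -6]
y = sum = 3.

3


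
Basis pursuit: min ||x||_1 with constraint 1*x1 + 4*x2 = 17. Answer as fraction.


Axis intercepts:
  x1 = 17, x2 = 0: L1 = 17
  x1 = 0, x2 = 17/4: L1 = 17/4
x* = (0, 17/4)
||x*||_1 = 17/4.

17/4


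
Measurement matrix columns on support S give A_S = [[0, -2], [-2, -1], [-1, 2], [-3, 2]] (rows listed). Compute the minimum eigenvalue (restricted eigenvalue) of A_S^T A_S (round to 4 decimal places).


A_S^T A_S = [[14, -6], [-6, 13]].
trace = 27.
det = 146.
disc = trace^2 - 4*det = 729 - 4*146 = 145.
sqrt(145) ≈ 12.041595.
lam_min = (27 - sqrt(145))/2 ≈ (27 - 12.041595)/2 = 7.4792025 ≈ 7.4792.

7.4792


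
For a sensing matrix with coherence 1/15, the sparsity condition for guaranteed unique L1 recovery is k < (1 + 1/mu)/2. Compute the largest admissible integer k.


1/mu = 15.
1 + 1/mu = 16.
(1 + 1/mu)/2 = 8 is an integer and the inequality is strict, so k_max = 8 - 1 = 7.

7


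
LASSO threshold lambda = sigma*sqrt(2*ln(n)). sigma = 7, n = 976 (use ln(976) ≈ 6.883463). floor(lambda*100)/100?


ln(976) ≈ 6.883463.
2*ln(n) ≈ 13.766926.
sqrt(2*ln(n)) ≈ sqrt(13.766926) ≈ 3.710381.
lambda ≈ 7*3.710381 = 25.972667.
floor(lambda*100)/100 = 25.97.

25.97


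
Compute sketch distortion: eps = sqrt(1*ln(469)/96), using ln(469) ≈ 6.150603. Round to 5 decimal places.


ln(469) ≈ 6.150603.
1*ln(N)/m ≈ 1*6.150603/96 ≈ 0.06406878.
eps = sqrt(0.06406878) ≈ 0.2531181 ≈ 0.25312.

0.25312


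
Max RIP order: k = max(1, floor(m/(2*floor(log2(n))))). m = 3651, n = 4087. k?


floor(log2(4087)) = 11.
2*11 = 22.
m/(2*floor(log2(n))) = 3651/22 ≈ 165.9545.
floor = 165.
k = max(1, 165) = 165.

165


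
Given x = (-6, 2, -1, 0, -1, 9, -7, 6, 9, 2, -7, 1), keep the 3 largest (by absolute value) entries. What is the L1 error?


Sorted |x_i| descending: [9, 9, 7, 7, 6, 6, 2, 2, 1, 1, 1, 0]
Keep top 3: [9, 9, 7]
Tail entries: [7, 6, 6, 2, 2, 1, 1, 1, 0]
L1 error = sum of tail = 26.

26


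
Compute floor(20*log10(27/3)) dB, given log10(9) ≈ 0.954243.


||x||/||e|| = 27/3 = 9.
log10(9) ≈ 0.954243.
20*log10(||x||/||e||) ≈ 20*0.954243 = 19.08486.
floor(19.08486) = 19.

19


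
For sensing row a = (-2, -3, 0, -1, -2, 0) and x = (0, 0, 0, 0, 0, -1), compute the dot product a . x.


Non-zero terms: ['0*-1']
Products: [0]
y = sum = 0.

0


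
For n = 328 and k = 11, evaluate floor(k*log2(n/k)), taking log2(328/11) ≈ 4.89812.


log2(n/k) = log2(328/11) ≈ 4.89812.
k*log2(n/k) ≈ 11*4.89812 = 53.87932.
floor(53.87932) = 53.

53


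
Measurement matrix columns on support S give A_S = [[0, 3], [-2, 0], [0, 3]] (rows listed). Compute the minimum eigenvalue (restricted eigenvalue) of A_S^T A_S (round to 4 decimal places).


A_S^T A_S = [[4, 0], [0, 18]].
trace = 22.
det = 72.
disc = trace^2 - 4*det = 484 - 4*72 = 196.
sqrt(196) = 14.
lam_min = (22 - 14)/2 = 4 = 4.0000.

4.0000


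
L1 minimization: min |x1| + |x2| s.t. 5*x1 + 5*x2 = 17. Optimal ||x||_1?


Axis intercepts:
  x1 = 17/5, x2 = 0: L1 = 17/5
  x1 = 0, x2 = 17/5: L1 = 17/5
x* = (17/5, 0)
||x*||_1 = 17/5.

17/5


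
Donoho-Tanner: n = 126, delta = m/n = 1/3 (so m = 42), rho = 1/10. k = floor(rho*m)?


m = 1/3*126 = 42.
rho = 1/10.
rho*m = 1/10*42 = 4.2.
k = floor(4.2) = 4.

4


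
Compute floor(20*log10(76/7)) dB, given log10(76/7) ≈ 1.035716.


||x||/||e|| = 76/7.
log10(76/7) ≈ 1.035716.
20*log10(||x||/||e||) ≈ 20*1.035716 = 20.71432.
floor(20.71432) = 20.

20


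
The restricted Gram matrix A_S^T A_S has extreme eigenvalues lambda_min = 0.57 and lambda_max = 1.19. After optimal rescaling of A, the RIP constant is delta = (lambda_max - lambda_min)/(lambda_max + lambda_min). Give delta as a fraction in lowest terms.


lambda_max - lambda_min = 1.19 - 0.57 = 0.62.
lambda_max + lambda_min = 1.19 + 0.57 = 1.76.
delta = 0.62/1.76 = 62/176 = 31/88.

31/88


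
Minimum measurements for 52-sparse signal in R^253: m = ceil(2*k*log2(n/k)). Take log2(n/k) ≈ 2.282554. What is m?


log2(n/k) = log2(253/52) ≈ 2.282554.
2*k*log2(n/k) ≈ 2*52*2.282554 = 237.385616.
m = ceil(237.385616) = 238.

238


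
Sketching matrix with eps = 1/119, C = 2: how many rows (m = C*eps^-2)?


1/eps = 119.
(1/eps)^2 = 14161.
m = 2*14161 = 28322.

28322


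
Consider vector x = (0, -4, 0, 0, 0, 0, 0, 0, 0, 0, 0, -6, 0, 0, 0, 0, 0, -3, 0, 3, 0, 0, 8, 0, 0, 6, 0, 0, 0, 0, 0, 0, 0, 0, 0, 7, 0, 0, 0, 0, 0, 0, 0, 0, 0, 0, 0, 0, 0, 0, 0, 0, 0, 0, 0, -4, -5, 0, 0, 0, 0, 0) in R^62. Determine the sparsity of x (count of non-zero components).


Non-zero positions: [1, 11, 17, 19, 22, 25, 35, 55, 56].
Sparsity = 9.

9


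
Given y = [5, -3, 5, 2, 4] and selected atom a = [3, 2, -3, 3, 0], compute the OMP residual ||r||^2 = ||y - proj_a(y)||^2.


a^T a = 31.
a^T y = 0.
coeff = 0/31 = 0.
||r||^2 = 79.

79


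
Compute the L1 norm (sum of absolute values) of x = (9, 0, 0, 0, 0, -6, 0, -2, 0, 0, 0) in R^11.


Non-zero entries: [(0, 9), (5, -6), (7, -2)]
Absolute values: [9, 6, 2]
||x||_1 = sum = 17.

17


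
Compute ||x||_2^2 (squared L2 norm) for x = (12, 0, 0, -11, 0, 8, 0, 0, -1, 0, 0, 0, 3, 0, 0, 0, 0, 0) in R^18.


Non-zero entries: [(0, 12), (3, -11), (5, 8), (8, -1), (12, 3)]
Squares: [144, 121, 64, 1, 9]
||x||_2^2 = sum = 339.

339


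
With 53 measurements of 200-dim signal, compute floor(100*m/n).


100*m/n = 100*53/200 ≈ 26.5.
floor = 26.

26


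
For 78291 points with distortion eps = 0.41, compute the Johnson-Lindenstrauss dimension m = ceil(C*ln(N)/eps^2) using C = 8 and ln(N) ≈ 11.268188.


ln(78291) ≈ 11.268188.
eps^2 = 0.41^2 = 0.1681.
C*ln(N)/eps^2 ≈ 8*11.268188/0.1681 ≈ 536.2612.
m = ceil(536.2612) = 537.

537


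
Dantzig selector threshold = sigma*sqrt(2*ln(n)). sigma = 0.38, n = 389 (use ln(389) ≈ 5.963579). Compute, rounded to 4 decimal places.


ln(389) ≈ 5.963579.
2*ln(n) ≈ 11.927158.
sqrt(2*ln(n)) ≈ sqrt(11.927158) ≈ 3.453572.
threshold ≈ 0.38*3.453572 = 1.31235736 ≈ 1.3124.

1.3124


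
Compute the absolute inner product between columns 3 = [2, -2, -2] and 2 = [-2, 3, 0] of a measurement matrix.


Inner product: 2*-2 + -2*3 + -2*0
Products: [-4, -6, 0]
Sum = -10.
|dot| = 10.

10


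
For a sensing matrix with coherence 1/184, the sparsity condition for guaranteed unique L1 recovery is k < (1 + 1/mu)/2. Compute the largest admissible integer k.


1/mu = 184.
1 + 1/mu = 185.
(1 + 1/mu)/2 = 92.5 is not an integer, so k_max = floor(92.5) = 92.

92


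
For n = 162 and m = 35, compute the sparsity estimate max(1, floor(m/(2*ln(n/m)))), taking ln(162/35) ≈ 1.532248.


n/m = 162/35.
ln(n/m) ≈ 1.532248.
2*ln(n/m) ≈ 3.064496.
m/(2*ln(n/m)) ≈ 35/3.064496 ≈ 11.4211.
floor = 11.
k_max = max(1, 11) = 11.

11


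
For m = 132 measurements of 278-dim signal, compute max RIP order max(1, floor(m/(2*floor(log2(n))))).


floor(log2(278)) = 8.
2*8 = 16.
m/(2*floor(log2(n))) = 132/16 ≈ 8.25.
floor = 8.
k = max(1, 8) = 8.

8


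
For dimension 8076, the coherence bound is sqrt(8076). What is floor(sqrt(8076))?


89^2 = 7921 <= 8076 < 8100 = 90^2, so 89 <= sqrt(8076) < 90.
floor(sqrt(8076)) = 89.

89


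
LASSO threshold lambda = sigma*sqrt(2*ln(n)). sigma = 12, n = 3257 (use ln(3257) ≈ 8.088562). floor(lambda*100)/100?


ln(3257) ≈ 8.088562.
2*ln(n) ≈ 16.177124.
sqrt(2*ln(n)) ≈ sqrt(16.177124) ≈ 4.02208.
lambda ≈ 12*4.02208 = 48.26496.
floor(lambda*100)/100 = 48.26.

48.26


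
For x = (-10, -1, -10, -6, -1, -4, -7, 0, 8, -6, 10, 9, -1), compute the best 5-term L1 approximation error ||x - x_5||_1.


Sorted |x_i| descending: [10, 10, 10, 9, 8, 7, 6, 6, 4, 1, 1, 1, 0]
Keep top 5: [10, 10, 10, 9, 8]
Tail entries: [7, 6, 6, 4, 1, 1, 1, 0]
L1 error = sum of tail = 26.

26


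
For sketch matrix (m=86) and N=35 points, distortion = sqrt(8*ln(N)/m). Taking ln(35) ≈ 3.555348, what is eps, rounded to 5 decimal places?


ln(35) ≈ 3.555348.
8*ln(N)/m ≈ 8*3.555348/86 ≈ 0.33073005.
eps = sqrt(0.33073005) ≈ 0.5750913 ≈ 0.57509.

0.57509


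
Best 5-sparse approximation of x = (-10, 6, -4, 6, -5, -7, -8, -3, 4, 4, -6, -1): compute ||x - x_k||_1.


Sorted |x_i| descending: [10, 8, 7, 6, 6, 6, 5, 4, 4, 4, 3, 1]
Keep top 5: [10, 8, 7, 6, 6]
Tail entries: [6, 5, 4, 4, 4, 3, 1]
L1 error = sum of tail = 27.

27


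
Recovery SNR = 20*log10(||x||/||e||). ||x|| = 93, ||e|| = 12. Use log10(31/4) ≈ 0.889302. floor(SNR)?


||x||/||e|| = 93/12 = 31/4.
log10(31/4) ≈ 0.889302.
20*log10(||x||/||e||) ≈ 20*0.889302 = 17.78604.
floor(17.78604) = 17.

17


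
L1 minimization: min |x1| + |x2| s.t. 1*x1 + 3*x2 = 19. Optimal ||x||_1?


Axis intercepts:
  x1 = 19, x2 = 0: L1 = 19
  x1 = 0, x2 = 19/3: L1 = 19/3
x* = (0, 19/3)
||x*||_1 = 19/3.

19/3


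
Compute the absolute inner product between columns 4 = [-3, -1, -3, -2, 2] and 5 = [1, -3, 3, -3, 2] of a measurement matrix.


Inner product: -3*1 + -1*-3 + -3*3 + -2*-3 + 2*2
Products: [-3, 3, -9, 6, 4]
Sum = 1.
|dot| = 1.

1


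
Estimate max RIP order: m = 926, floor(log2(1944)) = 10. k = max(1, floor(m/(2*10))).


floor(log2(1944)) = 10.
2*10 = 20.
m/(2*floor(log2(n))) = 926/20 ≈ 46.3.
floor = 46.
k = max(1, 46) = 46.

46


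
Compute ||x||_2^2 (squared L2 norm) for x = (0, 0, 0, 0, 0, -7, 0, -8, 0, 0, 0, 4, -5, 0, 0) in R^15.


Non-zero entries: [(5, -7), (7, -8), (11, 4), (12, -5)]
Squares: [49, 64, 16, 25]
||x||_2^2 = sum = 154.

154


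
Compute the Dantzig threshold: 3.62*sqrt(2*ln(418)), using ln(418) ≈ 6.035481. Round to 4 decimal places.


ln(418) ≈ 6.035481.
2*ln(n) ≈ 12.070962.
sqrt(2*ln(n)) ≈ sqrt(12.070962) ≈ 3.474329.
threshold ≈ 3.62*3.474329 = 12.57707098 ≈ 12.5771.

12.5771
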